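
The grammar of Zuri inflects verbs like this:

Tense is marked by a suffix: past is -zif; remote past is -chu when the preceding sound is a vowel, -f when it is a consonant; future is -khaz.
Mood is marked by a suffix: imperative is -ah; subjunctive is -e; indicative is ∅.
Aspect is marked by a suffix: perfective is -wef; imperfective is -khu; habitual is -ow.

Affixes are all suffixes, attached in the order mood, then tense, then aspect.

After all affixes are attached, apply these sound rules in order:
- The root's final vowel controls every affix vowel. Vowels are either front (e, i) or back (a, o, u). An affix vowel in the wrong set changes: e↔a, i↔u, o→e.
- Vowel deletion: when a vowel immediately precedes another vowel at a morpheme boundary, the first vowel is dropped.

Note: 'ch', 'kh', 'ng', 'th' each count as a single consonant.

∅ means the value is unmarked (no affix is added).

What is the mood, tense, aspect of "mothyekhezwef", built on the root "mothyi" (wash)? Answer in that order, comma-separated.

Segment: mothyi-e-khaz-wef.
mood: -e → subjunctive.
tense: -khaz → future.
aspect: -wef → perfective.

subjunctive, future, perfective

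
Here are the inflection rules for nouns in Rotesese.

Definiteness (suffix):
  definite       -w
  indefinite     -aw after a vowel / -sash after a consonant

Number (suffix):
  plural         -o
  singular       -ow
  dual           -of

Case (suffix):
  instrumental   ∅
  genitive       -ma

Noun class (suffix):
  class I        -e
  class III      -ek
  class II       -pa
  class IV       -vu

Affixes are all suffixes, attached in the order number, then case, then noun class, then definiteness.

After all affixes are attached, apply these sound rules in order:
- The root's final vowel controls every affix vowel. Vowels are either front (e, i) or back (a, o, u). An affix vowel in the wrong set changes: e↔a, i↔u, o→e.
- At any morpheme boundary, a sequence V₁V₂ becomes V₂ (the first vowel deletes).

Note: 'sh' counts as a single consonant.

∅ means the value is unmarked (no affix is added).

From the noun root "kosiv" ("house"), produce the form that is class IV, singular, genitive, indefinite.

kosivewmevew

Attach number singular -ow → kosivow.
Attach case genitive -ma → kosivowma.
Attach noun class class IV -vu → kosivowmavu.
Attach definiteness indefinite -aw (after vowel 'u') → kosivowmavuaw.
Apply vowel harmony: kosivowmavuaw → kosivewmeview.
Apply vowel deletion: kosivewmeview → kosivewmevew.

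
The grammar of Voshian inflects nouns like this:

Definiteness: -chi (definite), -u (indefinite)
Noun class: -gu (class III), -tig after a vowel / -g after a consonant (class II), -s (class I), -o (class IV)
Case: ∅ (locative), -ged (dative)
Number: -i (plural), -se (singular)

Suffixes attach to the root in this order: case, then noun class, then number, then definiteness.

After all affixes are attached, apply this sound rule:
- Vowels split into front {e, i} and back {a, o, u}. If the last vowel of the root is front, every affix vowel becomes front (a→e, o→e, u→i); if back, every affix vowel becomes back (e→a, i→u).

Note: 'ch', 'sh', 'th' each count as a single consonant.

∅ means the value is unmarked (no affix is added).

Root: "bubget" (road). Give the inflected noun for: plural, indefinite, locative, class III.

case = locative: zero marking, form stays bubget.
Attach noun class class III -gu → bubgetgu.
Attach number plural -i → bubgetgui.
Attach definiteness indefinite -u → bubgetguiu.
Apply vowel harmony: bubgetguiu → bubgetgiii.

bubgetgiii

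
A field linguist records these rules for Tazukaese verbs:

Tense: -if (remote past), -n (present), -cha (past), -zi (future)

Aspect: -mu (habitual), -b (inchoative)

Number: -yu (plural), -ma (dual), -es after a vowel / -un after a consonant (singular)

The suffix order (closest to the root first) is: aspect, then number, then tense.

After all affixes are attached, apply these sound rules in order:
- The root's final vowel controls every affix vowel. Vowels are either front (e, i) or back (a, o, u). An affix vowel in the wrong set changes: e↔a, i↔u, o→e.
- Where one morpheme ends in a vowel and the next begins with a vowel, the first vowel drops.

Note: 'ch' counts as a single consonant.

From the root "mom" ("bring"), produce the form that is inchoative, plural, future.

mombyuzu

Attach aspect inchoative -b → momb.
Attach number plural -yu → mombyu.
Attach tense future -zi → mombyuzi.
Apply vowel harmony: mombyuzi → mombyuzu.
Vowel deletion: no change.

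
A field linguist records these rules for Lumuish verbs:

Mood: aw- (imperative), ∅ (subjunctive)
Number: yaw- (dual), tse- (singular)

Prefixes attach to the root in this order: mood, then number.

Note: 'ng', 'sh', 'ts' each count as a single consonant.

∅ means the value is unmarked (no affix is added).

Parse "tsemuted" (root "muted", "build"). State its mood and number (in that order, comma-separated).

Segment: tse-muted.
mood: ∅ → subjunctive.
number: tse- → singular.

subjunctive, singular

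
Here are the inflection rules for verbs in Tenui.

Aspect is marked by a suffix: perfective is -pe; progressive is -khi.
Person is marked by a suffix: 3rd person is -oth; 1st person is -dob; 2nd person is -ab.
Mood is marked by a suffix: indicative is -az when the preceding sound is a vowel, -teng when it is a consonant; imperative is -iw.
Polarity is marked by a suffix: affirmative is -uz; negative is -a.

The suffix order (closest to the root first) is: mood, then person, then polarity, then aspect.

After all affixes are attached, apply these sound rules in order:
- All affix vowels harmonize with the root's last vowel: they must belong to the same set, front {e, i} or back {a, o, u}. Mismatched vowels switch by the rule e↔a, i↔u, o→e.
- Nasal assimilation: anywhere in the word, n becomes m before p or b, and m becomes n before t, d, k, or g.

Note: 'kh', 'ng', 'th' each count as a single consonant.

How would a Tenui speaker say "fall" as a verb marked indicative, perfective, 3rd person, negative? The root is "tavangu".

tavanguazothapa

Attach mood indicative -az (after vowel 'u') → tavanguaz.
Attach person 3rd person -oth → tavanguazoth.
Attach polarity negative -a → tavanguazotha.
Attach aspect perfective -pe → tavanguazothape.
Apply vowel harmony: tavanguazothape → tavanguazothapa.
Nasal assimilation: no change.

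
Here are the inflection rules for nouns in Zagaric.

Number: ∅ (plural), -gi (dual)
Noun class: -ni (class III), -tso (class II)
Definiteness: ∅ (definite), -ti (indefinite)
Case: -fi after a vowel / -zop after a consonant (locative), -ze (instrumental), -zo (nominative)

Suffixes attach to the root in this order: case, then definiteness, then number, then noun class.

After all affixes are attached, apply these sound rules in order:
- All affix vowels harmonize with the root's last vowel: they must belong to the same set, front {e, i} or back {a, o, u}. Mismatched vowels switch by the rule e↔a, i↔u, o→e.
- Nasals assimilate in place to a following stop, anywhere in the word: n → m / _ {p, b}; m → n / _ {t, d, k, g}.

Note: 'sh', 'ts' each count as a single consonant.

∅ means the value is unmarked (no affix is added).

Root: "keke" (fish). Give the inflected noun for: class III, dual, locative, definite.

Attach case locative -fi (after vowel 'e') → kekefi.
definiteness = definite: zero marking, form stays kekefi.
Attach number dual -gi → kekefigi.
Attach noun class class III -ni → kekefigini.
Vowel harmony: no change.
Nasal assimilation: no change.

kekefigini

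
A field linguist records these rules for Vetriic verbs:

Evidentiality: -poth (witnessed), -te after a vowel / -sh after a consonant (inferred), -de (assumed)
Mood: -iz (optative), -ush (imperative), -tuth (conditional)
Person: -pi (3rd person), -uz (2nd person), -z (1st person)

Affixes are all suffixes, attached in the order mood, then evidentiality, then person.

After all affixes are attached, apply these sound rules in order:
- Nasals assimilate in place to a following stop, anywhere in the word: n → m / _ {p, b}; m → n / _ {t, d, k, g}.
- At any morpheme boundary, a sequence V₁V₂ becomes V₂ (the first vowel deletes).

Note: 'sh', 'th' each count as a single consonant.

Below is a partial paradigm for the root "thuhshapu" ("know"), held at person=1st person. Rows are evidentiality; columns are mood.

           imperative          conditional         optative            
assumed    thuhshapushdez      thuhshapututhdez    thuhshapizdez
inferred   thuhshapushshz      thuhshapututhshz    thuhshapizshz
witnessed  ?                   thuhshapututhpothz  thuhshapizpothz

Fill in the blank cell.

Attach mood imperative -ush → thuhshapuush.
Attach evidentiality witnessed -poth → thuhshapuushpoth.
Attach person 1st person -z → thuhshapuushpothz.
Nasal assimilation: no change.
Apply vowel deletion: thuhshapuushpothz → thuhshapushpothz.

thuhshapushpothz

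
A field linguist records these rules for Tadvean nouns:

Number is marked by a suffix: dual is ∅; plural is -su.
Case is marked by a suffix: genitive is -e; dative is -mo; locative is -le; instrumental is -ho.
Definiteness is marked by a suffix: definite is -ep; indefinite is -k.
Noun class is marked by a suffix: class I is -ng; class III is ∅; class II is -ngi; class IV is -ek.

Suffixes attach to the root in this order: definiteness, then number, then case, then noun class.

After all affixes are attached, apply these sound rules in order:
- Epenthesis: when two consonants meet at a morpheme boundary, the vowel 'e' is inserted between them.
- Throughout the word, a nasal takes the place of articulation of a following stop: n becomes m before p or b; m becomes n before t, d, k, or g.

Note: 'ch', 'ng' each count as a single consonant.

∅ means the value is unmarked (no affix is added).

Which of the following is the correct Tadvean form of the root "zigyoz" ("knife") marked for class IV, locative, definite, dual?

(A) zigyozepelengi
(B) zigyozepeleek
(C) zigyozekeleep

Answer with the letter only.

Attach definiteness definite -ep → zigyozep.
number = dual: zero marking, form stays zigyozep.
Attach case locative -le → zigyozeple.
Attach noun class class IV -ek → zigyozepleek.
Apply epenthesis: zigyozepleek → zigyozepeleek.
Nasal assimilation: no change.
So the correct form is zigyozepeleek, option (B).
(C) zigyozekeleep is wrong: it has the affixes in the wrong order.
(A) zigyozepelengi is wrong: it uses class II instead of class IV for noun class.

B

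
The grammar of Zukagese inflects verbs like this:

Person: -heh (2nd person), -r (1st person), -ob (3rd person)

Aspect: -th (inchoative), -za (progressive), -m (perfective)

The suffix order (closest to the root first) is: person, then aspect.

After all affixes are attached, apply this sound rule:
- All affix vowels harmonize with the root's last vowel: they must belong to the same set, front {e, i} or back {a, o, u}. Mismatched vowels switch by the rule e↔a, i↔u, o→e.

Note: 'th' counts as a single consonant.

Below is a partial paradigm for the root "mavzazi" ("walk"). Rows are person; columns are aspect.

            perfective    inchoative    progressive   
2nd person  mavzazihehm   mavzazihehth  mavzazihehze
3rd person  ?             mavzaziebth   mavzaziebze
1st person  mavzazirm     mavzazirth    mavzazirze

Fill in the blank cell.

mavzaziebm

Attach person 3rd person -ob → mavzaziob.
Attach aspect perfective -m → mavzaziobm.
Apply vowel harmony: mavzaziobm → mavzaziebm.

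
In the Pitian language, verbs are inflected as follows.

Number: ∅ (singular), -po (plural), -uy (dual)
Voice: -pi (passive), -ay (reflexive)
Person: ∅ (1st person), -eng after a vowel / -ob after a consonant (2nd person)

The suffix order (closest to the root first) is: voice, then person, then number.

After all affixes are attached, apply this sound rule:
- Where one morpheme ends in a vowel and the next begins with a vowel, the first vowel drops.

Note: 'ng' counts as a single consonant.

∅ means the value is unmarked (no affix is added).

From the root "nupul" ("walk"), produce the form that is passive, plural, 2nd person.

nupulpengpo

Attach voice passive -pi → nupulpi.
Attach person 2nd person -eng (after vowel 'i') → nupulpieng.
Attach number plural -po → nupulpiengpo.
Apply vowel deletion: nupulpiengpo → nupulpengpo.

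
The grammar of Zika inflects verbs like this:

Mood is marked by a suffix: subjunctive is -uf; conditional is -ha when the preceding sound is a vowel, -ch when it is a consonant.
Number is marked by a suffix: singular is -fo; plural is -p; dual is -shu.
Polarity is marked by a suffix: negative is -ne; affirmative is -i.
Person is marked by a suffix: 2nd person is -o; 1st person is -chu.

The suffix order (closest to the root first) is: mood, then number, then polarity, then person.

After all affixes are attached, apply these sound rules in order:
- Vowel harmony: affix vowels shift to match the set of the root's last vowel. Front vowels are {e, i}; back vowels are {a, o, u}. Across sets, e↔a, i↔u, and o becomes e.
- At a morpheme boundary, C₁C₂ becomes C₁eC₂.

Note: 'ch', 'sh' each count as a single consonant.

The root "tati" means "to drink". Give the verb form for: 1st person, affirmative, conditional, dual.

tatiheshiichi

Attach mood conditional -ha (after vowel 'i') → tatiha.
Attach number dual -shu → tatihashu.
Attach polarity affirmative -i → tatihashui.
Attach person 1st person -chu → tatihashuichu.
Apply vowel harmony: tatihashuichu → tatiheshiichi.
Epenthesis: no change.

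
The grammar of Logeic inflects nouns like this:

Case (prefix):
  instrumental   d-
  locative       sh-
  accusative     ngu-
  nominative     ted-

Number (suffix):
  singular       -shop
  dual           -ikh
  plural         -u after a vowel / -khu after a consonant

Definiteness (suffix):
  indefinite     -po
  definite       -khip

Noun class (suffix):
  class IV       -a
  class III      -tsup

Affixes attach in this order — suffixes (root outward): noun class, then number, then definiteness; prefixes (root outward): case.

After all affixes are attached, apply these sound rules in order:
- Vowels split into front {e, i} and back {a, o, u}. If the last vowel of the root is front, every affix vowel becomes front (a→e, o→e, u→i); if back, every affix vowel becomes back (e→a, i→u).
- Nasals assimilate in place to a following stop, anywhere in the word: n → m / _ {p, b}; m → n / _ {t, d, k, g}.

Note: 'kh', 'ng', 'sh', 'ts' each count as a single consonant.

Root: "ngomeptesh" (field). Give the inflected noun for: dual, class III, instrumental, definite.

Attach noun class class III -tsup → ngomepteshtsup.
Attach number dual -ikh → ngomepteshtsupikh.
Attach definiteness definite -khip → ngomepteshtsupikhkhip.
Attach case instrumental d- → dngomepteshtsupikhkhip.
Apply vowel harmony: dngomepteshtsupikhkhip → dngomepteshtsipikhkhip.
Nasal assimilation: no change.

dngomepteshtsipikhkhip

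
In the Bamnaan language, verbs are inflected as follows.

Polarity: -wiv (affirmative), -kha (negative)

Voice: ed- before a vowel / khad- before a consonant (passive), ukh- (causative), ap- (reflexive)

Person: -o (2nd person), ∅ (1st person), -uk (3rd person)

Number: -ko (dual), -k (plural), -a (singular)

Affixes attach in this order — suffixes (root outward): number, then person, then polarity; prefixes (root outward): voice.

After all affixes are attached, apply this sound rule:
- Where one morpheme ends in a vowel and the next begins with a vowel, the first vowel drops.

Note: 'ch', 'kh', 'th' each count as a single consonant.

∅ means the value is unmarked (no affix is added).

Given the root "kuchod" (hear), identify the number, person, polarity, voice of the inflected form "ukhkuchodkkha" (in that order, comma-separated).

Segment: ukh-kuchod-k-kha.
number: -k → plural.
person: ∅ → 1st person.
polarity: -kha → negative.
voice: ukh- → causative.

plural, 1st person, negative, causative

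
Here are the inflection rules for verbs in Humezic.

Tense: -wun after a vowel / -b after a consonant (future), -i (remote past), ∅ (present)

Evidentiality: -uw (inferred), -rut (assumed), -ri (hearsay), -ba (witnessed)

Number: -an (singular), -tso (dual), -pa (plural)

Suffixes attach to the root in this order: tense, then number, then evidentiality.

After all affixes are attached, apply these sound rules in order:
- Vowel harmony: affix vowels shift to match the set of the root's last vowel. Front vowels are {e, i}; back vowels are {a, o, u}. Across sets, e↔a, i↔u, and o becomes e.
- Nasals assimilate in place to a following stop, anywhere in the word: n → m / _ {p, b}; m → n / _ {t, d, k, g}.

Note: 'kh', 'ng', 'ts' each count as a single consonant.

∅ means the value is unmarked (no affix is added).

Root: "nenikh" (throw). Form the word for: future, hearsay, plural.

nenikhbperi

Attach tense future -b (after consonant 'kh') → nenikhb.
Attach number plural -pa → nenikhbpa.
Attach evidentiality hearsay -ri → nenikhbpari.
Apply vowel harmony: nenikhbpari → nenikhbperi.
Nasal assimilation: no change.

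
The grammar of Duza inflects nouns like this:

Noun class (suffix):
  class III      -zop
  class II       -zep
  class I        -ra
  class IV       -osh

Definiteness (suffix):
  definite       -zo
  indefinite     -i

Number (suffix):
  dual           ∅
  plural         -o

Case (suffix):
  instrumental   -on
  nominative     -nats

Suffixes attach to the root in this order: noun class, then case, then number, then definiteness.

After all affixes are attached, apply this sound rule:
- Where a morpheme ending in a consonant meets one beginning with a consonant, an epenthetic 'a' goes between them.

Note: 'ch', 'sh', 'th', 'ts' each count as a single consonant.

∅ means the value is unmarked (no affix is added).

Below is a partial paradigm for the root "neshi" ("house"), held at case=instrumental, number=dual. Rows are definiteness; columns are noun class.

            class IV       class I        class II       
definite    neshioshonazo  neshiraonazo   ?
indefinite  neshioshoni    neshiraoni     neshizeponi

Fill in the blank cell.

Attach noun class class II -zep → neshizep.
Attach case instrumental -on → neshizepon.
number = dual: zero marking, form stays neshizepon.
Attach definiteness definite -zo → neshizeponzo.
Apply epenthesis: neshizeponzo → neshizeponazo.

neshizeponazo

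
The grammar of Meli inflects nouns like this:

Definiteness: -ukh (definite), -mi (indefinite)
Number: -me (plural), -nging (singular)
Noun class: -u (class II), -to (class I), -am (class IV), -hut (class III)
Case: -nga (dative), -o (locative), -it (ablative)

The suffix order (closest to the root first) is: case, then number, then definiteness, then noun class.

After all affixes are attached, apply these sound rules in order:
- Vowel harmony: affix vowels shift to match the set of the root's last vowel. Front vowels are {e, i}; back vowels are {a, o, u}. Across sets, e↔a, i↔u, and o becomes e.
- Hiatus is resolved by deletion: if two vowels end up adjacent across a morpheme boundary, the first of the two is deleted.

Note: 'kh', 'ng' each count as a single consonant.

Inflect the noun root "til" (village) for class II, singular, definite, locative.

Attach case locative -o → tilo.
Attach number singular -nging → tilonging.
Attach definiteness definite -ukh → tilongingukh.
Attach noun class class II -u → tilongingukhu.
Apply vowel harmony: tilongingukhu → tilengingikhi.
Vowel deletion: no change.

tilengingikhi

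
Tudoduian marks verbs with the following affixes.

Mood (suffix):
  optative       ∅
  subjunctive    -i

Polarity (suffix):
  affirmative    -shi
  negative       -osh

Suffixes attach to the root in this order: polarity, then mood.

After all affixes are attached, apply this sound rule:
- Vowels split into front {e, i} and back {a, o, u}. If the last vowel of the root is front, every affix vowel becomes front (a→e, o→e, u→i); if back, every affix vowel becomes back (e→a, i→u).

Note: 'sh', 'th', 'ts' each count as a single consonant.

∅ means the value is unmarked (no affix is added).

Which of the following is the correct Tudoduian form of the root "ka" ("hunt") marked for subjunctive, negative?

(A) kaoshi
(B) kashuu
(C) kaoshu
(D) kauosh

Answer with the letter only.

Attach polarity negative -osh → kaosh.
Attach mood subjunctive -i → kaoshi.
Apply vowel harmony: kaoshi → kaoshu.
So the correct form is kaoshu, option (C).
(A) kaoshi is wrong: it fails to apply the sound rule(s).
(D) kauosh is wrong: it has the affixes in the wrong order.
(B) kashuu is wrong: it uses affirmative instead of negative for polarity.

C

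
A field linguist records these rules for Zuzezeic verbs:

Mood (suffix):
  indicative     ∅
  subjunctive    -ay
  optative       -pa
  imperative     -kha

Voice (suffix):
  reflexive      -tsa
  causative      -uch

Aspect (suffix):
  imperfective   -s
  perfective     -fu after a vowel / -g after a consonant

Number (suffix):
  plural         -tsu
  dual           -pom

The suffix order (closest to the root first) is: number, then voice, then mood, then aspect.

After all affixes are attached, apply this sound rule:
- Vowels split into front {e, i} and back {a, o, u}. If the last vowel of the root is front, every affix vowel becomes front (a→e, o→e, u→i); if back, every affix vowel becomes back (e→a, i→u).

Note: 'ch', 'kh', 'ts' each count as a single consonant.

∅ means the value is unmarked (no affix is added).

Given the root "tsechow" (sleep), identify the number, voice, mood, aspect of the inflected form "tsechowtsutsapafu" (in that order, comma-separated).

Segment: tsechow-tsu-tsa-pa-fu.
number: -tsu → plural.
voice: -tsa → reflexive.
mood: -pa → optative.
aspect: -fu/g → perfective.

plural, reflexive, optative, perfective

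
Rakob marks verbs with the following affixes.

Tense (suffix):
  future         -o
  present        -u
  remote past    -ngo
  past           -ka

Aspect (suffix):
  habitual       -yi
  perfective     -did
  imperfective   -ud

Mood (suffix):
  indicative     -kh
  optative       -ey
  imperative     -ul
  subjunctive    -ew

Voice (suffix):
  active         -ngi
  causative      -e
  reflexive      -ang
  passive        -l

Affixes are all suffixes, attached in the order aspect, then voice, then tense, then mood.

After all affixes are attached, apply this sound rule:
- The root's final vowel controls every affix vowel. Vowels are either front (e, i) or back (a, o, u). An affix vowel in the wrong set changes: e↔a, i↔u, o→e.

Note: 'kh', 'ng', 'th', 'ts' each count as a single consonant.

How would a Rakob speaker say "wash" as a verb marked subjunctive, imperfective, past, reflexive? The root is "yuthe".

Attach aspect imperfective -ud → yutheud.
Attach voice reflexive -ang → yutheudang.
Attach tense past -ka → yutheudangka.
Attach mood subjunctive -ew → yutheudangkaew.
Apply vowel harmony: yutheudangkaew → yutheidengkeew.

yutheidengkeew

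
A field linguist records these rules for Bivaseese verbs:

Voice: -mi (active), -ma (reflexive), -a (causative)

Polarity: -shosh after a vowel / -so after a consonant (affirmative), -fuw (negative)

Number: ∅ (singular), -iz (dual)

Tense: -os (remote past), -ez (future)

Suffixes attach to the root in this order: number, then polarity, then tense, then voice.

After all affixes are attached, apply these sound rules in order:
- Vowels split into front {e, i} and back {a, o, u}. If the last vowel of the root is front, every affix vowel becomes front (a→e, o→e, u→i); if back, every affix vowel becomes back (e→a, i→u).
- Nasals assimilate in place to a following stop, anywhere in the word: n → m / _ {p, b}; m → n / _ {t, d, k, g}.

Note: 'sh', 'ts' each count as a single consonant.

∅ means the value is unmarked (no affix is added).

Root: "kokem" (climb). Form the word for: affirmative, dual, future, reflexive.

kokemizseezme

Attach number dual -iz → kokemiz.
Attach polarity affirmative -so (after consonant 'z') → kokemizso.
Attach tense future -ez → kokemizsoez.
Attach voice reflexive -ma → kokemizsoezma.
Apply vowel harmony: kokemizsoezma → kokemizseezme.
Nasal assimilation: no change.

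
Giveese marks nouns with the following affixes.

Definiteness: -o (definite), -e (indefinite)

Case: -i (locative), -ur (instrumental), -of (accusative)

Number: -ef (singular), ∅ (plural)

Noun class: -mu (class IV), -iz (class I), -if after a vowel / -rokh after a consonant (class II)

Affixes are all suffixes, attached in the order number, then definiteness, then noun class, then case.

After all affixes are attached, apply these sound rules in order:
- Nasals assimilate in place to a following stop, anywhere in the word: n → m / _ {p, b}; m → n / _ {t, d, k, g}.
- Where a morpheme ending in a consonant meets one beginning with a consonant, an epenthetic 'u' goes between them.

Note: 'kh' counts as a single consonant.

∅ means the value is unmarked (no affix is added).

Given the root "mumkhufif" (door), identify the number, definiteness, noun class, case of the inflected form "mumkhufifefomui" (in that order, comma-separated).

Segment: mumkhufif-ef-o-mu-i.
number: -ef → singular.
definiteness: -o → definite.
noun class: -mu → class IV.
case: -i → locative.

singular, definite, class IV, locative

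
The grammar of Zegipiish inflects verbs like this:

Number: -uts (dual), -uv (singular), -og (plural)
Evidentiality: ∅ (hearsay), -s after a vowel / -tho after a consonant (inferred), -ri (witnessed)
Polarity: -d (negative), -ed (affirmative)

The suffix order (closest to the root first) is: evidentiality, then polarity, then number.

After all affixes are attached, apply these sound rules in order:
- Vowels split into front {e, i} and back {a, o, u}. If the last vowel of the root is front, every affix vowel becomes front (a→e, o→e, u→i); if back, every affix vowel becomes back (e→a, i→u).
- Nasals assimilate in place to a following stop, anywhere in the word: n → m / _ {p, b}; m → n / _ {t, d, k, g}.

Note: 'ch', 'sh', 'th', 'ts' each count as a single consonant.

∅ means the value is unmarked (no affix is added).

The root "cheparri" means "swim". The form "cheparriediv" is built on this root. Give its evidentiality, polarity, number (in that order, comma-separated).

hearsay, affirmative, singular

Segment: cheparri-ed-uv.
evidentiality: ∅ → hearsay.
polarity: -ed → affirmative.
number: -uv → singular.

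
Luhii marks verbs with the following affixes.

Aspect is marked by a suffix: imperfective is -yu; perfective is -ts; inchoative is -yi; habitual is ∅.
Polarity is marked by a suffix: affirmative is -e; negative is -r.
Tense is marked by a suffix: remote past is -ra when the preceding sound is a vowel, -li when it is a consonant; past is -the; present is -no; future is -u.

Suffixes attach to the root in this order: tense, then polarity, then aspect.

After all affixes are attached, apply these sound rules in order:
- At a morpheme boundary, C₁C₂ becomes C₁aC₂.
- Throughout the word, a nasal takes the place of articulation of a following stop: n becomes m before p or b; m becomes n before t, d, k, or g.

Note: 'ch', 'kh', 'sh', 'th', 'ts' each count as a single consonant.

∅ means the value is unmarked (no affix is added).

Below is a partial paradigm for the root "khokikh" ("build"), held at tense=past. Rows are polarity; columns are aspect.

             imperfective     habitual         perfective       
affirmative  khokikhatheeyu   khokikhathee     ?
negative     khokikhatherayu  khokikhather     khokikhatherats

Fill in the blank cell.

Attach tense past -the → khokikhthe.
Attach polarity affirmative -e → khokikhthee.
Attach aspect perfective -ts → khokikhtheets.
Apply epenthesis: khokikhtheets → khokikhatheets.
Nasal assimilation: no change.

khokikhatheets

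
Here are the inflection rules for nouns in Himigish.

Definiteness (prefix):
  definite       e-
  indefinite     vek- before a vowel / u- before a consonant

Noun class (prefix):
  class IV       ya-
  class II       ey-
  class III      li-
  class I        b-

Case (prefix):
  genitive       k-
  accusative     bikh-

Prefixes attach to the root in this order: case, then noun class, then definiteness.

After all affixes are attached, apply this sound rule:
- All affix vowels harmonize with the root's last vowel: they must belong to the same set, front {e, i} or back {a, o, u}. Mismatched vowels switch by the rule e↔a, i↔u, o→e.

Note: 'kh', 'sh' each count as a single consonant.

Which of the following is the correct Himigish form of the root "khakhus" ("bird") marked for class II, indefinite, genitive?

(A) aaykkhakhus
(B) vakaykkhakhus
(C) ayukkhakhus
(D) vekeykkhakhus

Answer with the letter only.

B

Attach case genitive k- → kkhakhus.
Attach noun class class II ey- → eykkhakhus.
Attach definiteness indefinite vek- (before vowel 'e') → vekeykkhakhus.
Apply vowel harmony: vekeykkhakhus → vakaykkhakhus.
So the correct form is vakaykkhakhus, option (B).
(C) ayukkhakhus is wrong: it has the affixes in the wrong order.
(D) vekeykkhakhus is wrong: it fails to apply the sound rule(s).
(A) aaykkhakhus is wrong: it uses definite instead of indefinite for definiteness.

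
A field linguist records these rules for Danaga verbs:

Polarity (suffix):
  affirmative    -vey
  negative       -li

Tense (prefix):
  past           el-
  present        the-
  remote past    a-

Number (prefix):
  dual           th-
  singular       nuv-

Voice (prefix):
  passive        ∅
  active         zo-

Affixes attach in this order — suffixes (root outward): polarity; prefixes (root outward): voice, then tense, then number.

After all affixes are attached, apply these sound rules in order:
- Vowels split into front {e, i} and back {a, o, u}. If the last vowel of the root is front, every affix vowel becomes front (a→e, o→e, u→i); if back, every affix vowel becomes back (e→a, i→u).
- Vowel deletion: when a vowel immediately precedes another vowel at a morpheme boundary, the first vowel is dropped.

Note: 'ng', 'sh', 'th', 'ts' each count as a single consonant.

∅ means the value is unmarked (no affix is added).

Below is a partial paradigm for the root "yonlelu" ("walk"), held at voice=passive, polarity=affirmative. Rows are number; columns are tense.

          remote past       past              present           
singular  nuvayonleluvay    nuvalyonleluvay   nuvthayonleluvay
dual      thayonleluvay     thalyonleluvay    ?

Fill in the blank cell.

ththayonleluvay

voice = passive: zero marking, form stays yonlelu.
Attach polarity affirmative -vey → yonleluvey.
Attach tense present the- → theyonleluvey.
Attach number dual th- → ththeyonleluvey.
Apply vowel harmony: ththeyonleluvey → ththayonleluvay.
Vowel deletion: no change.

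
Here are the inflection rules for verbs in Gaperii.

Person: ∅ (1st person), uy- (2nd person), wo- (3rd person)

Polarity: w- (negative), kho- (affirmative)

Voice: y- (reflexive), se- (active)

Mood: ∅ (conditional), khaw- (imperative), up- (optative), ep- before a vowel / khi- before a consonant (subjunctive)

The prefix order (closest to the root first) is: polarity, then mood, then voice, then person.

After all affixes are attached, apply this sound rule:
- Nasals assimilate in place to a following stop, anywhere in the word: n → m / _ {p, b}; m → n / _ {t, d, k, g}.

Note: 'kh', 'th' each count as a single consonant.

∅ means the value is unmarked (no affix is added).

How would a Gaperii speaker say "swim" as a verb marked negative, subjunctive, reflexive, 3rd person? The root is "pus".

Attach polarity negative w- → wpus.
Attach mood subjunctive khi- (before consonant 'w') → khiwpus.
Attach voice reflexive y- → ykhiwpus.
Attach person 3rd person wo- → woykhiwpus.
Nasal assimilation: no change.

woykhiwpus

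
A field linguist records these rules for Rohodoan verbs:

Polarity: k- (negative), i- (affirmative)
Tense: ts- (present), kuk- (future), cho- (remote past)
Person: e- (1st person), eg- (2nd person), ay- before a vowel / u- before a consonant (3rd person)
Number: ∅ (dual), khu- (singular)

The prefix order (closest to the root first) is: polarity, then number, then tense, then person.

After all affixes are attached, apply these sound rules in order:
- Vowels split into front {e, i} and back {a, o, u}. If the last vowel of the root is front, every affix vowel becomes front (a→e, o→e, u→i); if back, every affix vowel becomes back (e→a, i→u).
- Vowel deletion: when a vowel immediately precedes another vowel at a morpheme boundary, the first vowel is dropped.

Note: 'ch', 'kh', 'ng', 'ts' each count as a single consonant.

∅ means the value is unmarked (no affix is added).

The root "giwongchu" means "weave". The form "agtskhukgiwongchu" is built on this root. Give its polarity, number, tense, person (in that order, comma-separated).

Segment: eg-ts-khu-k-giwongchu.
polarity: k- → negative.
number: khu- → singular.
tense: ts- → present.
person: eg- → 2nd person.

negative, singular, present, 2nd person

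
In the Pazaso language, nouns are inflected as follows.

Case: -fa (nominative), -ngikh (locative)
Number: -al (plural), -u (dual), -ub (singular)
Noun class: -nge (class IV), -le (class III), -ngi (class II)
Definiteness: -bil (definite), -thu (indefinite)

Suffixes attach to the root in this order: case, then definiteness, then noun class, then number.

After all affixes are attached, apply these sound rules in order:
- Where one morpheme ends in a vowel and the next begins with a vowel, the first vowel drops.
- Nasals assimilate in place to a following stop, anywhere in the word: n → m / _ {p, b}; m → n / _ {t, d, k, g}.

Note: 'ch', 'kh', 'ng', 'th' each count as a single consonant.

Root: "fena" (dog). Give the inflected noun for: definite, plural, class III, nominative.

Attach case nominative -fa → fenafa.
Attach definiteness definite -bil → fenafabil.
Attach noun class class III -le → fenafabille.
Attach number plural -al → fenafabilleal.
Apply vowel deletion: fenafabilleal → fenafabillal.
Nasal assimilation: no change.

fenafabillal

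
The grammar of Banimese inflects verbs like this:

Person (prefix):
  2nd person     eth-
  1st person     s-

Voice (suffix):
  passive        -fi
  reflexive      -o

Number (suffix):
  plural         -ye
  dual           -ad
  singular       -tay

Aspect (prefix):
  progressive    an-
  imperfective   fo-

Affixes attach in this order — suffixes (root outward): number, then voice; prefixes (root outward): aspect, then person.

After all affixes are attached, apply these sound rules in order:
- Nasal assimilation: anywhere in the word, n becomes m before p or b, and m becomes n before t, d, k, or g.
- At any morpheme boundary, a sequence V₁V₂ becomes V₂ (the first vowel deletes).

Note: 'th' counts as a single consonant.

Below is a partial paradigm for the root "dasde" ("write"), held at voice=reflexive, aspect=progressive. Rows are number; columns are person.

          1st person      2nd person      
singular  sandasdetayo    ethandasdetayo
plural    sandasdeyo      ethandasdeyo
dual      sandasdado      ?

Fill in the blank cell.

Attach number dual -ad → dasdead.
Attach voice reflexive -o → dasdeado.
Attach aspect progressive an- → andasdeado.
Attach person 2nd person eth- → ethandasdeado.
Nasal assimilation: no change.
Apply vowel deletion: ethandasdeado → ethandasdado.

ethandasdado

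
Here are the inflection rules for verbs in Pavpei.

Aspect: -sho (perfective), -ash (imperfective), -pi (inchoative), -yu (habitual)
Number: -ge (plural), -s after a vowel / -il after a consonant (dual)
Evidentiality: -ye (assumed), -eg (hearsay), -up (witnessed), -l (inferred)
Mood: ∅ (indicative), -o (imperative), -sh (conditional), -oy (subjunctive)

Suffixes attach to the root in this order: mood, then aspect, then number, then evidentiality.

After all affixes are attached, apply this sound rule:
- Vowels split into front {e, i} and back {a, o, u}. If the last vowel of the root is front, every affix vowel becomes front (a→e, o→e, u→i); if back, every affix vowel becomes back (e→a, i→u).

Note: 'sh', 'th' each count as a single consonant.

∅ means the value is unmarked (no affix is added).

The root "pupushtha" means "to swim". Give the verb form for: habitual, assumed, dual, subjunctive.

pupushthaoyyusya

Attach mood subjunctive -oy → pupushthaoy.
Attach aspect habitual -yu → pupushthaoyyu.
Attach number dual -s (after vowel 'u') → pupushthaoyyus.
Attach evidentiality assumed -ye → pupushthaoyyusye.
Apply vowel harmony: pupushthaoyyusye → pupushthaoyyusya.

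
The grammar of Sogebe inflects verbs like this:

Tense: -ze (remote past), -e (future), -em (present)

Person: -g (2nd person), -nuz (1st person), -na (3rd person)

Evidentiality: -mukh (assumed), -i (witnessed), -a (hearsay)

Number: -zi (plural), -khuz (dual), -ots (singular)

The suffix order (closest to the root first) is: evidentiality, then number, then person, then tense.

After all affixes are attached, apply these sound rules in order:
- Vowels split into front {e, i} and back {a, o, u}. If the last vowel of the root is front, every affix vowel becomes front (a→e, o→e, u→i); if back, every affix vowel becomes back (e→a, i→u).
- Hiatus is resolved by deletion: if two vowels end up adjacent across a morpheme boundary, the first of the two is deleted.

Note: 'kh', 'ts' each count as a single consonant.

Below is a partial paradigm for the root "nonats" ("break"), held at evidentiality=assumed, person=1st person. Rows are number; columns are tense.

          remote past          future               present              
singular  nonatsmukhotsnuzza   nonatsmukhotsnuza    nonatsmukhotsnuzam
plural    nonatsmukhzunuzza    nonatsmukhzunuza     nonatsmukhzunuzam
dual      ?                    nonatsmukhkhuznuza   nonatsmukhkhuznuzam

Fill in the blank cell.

nonatsmukhkhuznuzza

Attach evidentiality assumed -mukh → nonatsmukh.
Attach number dual -khuz → nonatsmukhkhuz.
Attach person 1st person -nuz → nonatsmukhkhuznuz.
Attach tense remote past -ze → nonatsmukhkhuznuzze.
Apply vowel harmony: nonatsmukhkhuznuzze → nonatsmukhkhuznuzza.
Vowel deletion: no change.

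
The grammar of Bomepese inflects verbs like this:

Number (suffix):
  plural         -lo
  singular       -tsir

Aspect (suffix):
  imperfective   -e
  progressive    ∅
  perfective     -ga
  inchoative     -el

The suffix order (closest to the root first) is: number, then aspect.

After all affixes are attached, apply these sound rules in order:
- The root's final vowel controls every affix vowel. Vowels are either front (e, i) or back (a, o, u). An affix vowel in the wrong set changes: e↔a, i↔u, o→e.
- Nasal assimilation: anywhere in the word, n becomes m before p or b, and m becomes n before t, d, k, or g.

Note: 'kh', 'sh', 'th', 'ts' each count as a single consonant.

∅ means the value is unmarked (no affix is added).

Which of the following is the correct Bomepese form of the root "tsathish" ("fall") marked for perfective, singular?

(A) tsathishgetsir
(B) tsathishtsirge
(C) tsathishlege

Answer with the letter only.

Attach number singular -tsir → tsathishtsir.
Attach aspect perfective -ga → tsathishtsirga.
Apply vowel harmony: tsathishtsirga → tsathishtsirge.
Nasal assimilation: no change.
So the correct form is tsathishtsirge, option (B).
(C) tsathishlege is wrong: it uses plural instead of singular for number.
(A) tsathishgetsir is wrong: it has the affixes in the wrong order.

B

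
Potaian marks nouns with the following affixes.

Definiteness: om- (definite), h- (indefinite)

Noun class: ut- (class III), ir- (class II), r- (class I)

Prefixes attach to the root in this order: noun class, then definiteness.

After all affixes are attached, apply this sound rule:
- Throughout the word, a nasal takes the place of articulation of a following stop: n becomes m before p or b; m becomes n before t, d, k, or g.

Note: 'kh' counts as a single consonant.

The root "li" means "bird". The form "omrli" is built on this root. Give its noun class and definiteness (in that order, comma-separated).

Segment: om-r-li.
noun class: r- → class I.
definiteness: om- → definite.

class I, definite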